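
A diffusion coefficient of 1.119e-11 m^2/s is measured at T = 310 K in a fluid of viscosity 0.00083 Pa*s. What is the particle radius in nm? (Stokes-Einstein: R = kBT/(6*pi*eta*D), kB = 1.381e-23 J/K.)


Stokes-Einstein: R = kB*T / (6*pi*eta*D)
R = 1.381e-23 * 310 / (6 * pi * 0.00083 * 1.119e-11)
R = 2.44538e-08 m = 24.45 nm

24.45


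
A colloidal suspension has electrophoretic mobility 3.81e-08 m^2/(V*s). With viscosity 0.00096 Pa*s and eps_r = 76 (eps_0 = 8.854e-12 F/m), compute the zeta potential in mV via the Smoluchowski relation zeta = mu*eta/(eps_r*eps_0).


Smoluchowski equation: zeta = mu * eta / (eps_r * eps_0)
zeta = 3.81e-08 * 0.00096 / (76 * 8.854e-12)
zeta = 0.054355 V = 54.36 mV

54.36


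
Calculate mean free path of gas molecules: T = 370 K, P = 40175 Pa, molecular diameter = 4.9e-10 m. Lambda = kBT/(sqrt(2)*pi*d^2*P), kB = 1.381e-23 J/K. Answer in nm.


Mean free path: lambda = kB*T / (sqrt(2) * pi * d^2 * P)
lambda = 1.381e-23 * 370 / (sqrt(2) * pi * (4.9e-10)^2 * 40175)
lambda = 1.19229e-07 m
lambda = 119.23 nm

119.23


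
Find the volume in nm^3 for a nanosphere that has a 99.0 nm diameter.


Radius r = 99.0/2 = 49.5 nm
Volume V = (4/3) * pi * r^3
V = (4/3) * pi * (49.5)^3
V = 508047.37 nm^3

508047.37


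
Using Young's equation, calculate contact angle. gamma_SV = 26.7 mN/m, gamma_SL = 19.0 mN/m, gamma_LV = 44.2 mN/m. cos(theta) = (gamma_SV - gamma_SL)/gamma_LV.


cos(theta) = (gamma_SV - gamma_SL) / gamma_LV
cos(theta) = (26.7 - 19.0) / 44.2
cos(theta) = 0.174208
theta = arccos(0.174208) = 79.97 degrees

79.97


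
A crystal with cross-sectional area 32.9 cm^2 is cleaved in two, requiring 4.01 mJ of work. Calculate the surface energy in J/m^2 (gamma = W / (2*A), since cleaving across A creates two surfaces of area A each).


Convert: A = 32.9 cm^2 = 0.00329 m^2, W = 4.01 mJ = 0.00401 J
Cleaving exposes two faces of area A, so total new surface = 2*A and gamma = W / (2*A)
gamma = 0.00401 / (2 * 0.00329)
gamma = 0.609 J/m^2

0.609


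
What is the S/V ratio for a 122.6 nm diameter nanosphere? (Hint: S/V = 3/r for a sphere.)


Radius r = 122.6/2 = 61.3 nm
S/V = 3 / r = 3 / 61.3
S/V = 0.0489 nm^-1

0.0489


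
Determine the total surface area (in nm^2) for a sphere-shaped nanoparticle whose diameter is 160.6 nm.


Radius r = 160.6/2 = 80.3 nm
Surface area SA = 4 * pi * r^2
SA = 4 * pi * (80.3)^2
SA = 81029.09 nm^2

81029.09


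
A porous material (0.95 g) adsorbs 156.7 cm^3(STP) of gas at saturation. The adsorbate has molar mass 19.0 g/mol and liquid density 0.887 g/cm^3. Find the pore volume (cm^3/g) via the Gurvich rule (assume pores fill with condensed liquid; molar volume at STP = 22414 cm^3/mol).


Moles adsorbed n = V_ads / 22414 = 156.7 / 22414 = 6.991166e-03 mol
Liquid volume V_liq = n * M / rho_liq = 6.991166e-03 * 19.0 / 0.887 = 0.14975 cm^3
Specific pore volume V_pore = V_liq / m_sample = 0.14975 / 0.95
V_pore = 0.1576 cm^3/g

0.1576


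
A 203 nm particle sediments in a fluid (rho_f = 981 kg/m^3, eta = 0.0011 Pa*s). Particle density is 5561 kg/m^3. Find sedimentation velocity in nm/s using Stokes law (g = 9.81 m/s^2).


Radius R = 203/2 nm = 1.015e-07 m
Density difference = 5561 - 981 = 4580 kg/m^3
v = 2 * R^2 * (rho_p - rho_f) * g / (9 * eta)
v = 2 * (1.015e-07)^2 * 4580 * 9.81 / (9 * 0.0011)
v = 9.35107e-08 m/s = 93.5107 nm/s

93.5107


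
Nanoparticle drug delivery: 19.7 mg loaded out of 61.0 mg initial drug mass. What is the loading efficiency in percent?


Drug loading efficiency = (drug loaded / drug initial) * 100
DLE = 19.7 / 61.0 * 100
DLE = 0.323 * 100
DLE = 32.3%

32.3


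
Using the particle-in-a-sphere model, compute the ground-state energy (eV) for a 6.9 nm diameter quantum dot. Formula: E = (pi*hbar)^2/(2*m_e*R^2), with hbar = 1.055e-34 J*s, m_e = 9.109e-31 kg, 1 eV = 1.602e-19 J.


Radius R = 6.9/2 = 3.45 nm = 3.45e-09 m
E = (pi * 1.055e-34)^2 / (2 * 9.109e-31 * (3.45e-09)^2)
E(J) = 5.06601e-21
E = E(J) / 1.602e-19 = 0.0316 eV

0.0316


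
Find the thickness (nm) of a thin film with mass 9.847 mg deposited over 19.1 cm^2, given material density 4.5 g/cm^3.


Convert: m = 9.847 mg = 9.8470e-06 kg, A = 19.1 cm^2 = 1.9100e-03 m^2, rho = 4.5 g/cm^3 = 4500 kg/m^3
t = m / (A * rho)
t = 9.8470e-06 / (1.9100e-03 * 4500)
t = 1.1457e-06 m = 1145.7 nm

1145.7


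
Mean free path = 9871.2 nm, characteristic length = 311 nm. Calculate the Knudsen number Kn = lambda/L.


Knudsen number Kn = lambda / L
Kn = 9871.2 / 311
Kn = 31.7402

31.7402


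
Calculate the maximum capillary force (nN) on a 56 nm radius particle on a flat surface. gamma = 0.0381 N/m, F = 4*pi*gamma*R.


Convert radius: R = 56 nm = 5.6e-08 m
F = 4 * pi * gamma * R
F = 4 * pi * 0.0381 * 5.6e-08
F = 2.68116e-08 N = 26.8116 nN

26.8116


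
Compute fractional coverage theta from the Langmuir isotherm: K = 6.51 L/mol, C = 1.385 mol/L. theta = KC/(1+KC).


Langmuir isotherm: theta = K*C / (1 + K*C)
K*C = 6.51 * 1.385 = 9.01635
theta = 9.01635 / (1 + 9.01635) = 9.01635 / 10.01635
theta = 0.9002

0.9002


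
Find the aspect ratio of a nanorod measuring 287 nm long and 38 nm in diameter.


Aspect ratio AR = length / diameter
AR = 287 / 38
AR = 7.55

7.55


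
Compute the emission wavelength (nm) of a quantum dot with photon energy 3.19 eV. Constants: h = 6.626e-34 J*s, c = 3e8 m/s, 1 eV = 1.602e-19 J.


Convert energy: E = 3.19 eV = 3.19 * 1.602e-19 = 5.11038e-19 J
lambda = h*c / E = 6.626e-34 * 3e8 / 5.11038e-19
lambda = 3.88973e-07 m = 389.0 nm

389.0


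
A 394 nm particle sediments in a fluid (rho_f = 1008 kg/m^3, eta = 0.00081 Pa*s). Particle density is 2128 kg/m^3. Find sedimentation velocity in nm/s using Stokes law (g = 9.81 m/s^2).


Radius R = 394/2 nm = 1.97e-07 m
Density difference = 2128 - 1008 = 1120 kg/m^3
v = 2 * R^2 * (rho_p - rho_f) * g / (9 * eta)
v = 2 * (1.97e-07)^2 * 1120 * 9.81 / (9 * 0.00081)
v = 1.16983e-07 m/s = 116.9828 nm/s

116.9828


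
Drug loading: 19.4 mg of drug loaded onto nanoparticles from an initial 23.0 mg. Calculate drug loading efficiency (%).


Drug loading efficiency = (drug loaded / drug initial) * 100
DLE = 19.4 / 23.0 * 100
DLE = 0.8435 * 100
DLE = 84.35%

84.35


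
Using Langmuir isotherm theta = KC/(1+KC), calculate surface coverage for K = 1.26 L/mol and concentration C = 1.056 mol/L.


Langmuir isotherm: theta = K*C / (1 + K*C)
K*C = 1.26 * 1.056 = 1.33056
theta = 1.33056 / (1 + 1.33056) = 1.33056 / 2.33056
theta = 0.5709

0.5709


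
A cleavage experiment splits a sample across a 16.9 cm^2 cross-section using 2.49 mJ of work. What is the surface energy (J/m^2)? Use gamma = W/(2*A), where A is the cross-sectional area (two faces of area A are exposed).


Convert: A = 16.9 cm^2 = 0.00169 m^2, W = 2.49 mJ = 0.00249 J
Cleaving exposes two faces of area A, so total new surface = 2*A and gamma = W / (2*A)
gamma = 0.00249 / (2 * 0.00169)
gamma = 0.737 J/m^2

0.737


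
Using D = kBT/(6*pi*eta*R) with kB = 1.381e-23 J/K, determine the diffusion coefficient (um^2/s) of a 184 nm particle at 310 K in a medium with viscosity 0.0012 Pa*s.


Radius R = 184/2 = 92 nm = 9.2e-08 m
D = kB*T / (6*pi*eta*R)
D = 1.381e-23 * 310 / (6 * pi * 0.0012 * 9.2e-08)
D = 2.05724e-12 m^2/s = 2.057 um^2/s

2.057


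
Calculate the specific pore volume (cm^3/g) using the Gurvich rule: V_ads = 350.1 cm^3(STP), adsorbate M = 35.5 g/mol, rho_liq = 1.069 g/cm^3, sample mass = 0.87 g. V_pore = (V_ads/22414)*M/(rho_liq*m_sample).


Moles adsorbed n = V_ads / 22414 = 350.1 / 22414 = 1.561970e-02 mol
Liquid volume V_liq = n * M / rho_liq = 1.561970e-02 * 35.5 / 1.069 = 0.51871 cm^3
Specific pore volume V_pore = V_liq / m_sample = 0.51871 / 0.87
V_pore = 0.5962 cm^3/g

0.5962


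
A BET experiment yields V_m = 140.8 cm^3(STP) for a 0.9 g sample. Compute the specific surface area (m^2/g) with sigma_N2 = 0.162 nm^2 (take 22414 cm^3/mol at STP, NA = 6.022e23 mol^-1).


Number of moles in monolayer = V_m / 22414 = 140.8 / 22414 = 0.00628179
Number of molecules = moles * NA = 0.00628179 * 6.022e23
SA = molecules * sigma / mass
SA = (140.8 / 22414) * 6.022e23 * 0.162e-18 / 0.9
SA = 680.9 m^2/g

680.9


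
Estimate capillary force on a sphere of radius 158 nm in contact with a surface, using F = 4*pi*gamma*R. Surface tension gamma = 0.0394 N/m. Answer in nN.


Convert radius: R = 158 nm = 1.58e-07 m
F = 4 * pi * gamma * R
F = 4 * pi * 0.0394 * 1.58e-07
F = 7.82282e-08 N = 78.2282 nN

78.2282


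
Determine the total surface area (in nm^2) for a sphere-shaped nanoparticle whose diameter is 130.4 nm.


Radius r = 130.4/2 = 65.2 nm
Surface area SA = 4 * pi * r^2
SA = 4 * pi * (65.2)^2
SA = 53420.14 nm^2

53420.14


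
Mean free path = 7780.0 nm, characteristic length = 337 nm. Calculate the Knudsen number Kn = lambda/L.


Knudsen number Kn = lambda / L
Kn = 7780.0 / 337
Kn = 23.0861

23.0861


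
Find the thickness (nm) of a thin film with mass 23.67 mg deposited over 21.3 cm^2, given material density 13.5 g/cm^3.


Convert: m = 23.67 mg = 2.3670e-05 kg, A = 21.3 cm^2 = 2.1300e-03 m^2, rho = 13.5 g/cm^3 = 13500 kg/m^3
t = m / (A * rho)
t = 2.3670e-05 / (2.1300e-03 * 13500)
t = 8.2316e-07 m = 823.2 nm

823.2


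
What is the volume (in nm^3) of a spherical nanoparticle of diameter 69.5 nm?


Radius r = 69.5/2 = 34.75 nm
Volume V = (4/3) * pi * r^3
V = (4/3) * pi * (34.75)^3
V = 175773.35 nm^3

175773.35


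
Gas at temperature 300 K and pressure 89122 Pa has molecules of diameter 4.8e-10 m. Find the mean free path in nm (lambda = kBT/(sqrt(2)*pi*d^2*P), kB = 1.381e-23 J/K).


Mean free path: lambda = kB*T / (sqrt(2) * pi * d^2 * P)
lambda = 1.381e-23 * 300 / (sqrt(2) * pi * (4.8e-10)^2 * 89122)
lambda = 4.54133e-08 m
lambda = 45.41 nm

45.41


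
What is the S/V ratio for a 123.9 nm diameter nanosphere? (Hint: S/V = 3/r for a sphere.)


Radius r = 123.9/2 = 61.95 nm
S/V = 3 / r = 3 / 61.95
S/V = 0.0484 nm^-1

0.0484


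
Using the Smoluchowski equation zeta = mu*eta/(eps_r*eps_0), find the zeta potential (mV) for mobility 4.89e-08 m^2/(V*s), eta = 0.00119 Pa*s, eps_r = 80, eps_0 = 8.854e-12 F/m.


Smoluchowski equation: zeta = mu * eta / (eps_r * eps_0)
zeta = 4.89e-08 * 0.00119 / (80 * 8.854e-12)
zeta = 0.082154 V = 82.15 mV

82.15


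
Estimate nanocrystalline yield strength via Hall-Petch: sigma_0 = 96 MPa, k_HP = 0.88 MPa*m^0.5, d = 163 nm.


d = 163 nm = 1.63e-07 m
sqrt(d) = 0.0004037326
Hall-Petch contribution = k / sqrt(d) = 0.88 / 0.0004037326 = 2179.7 MPa
sigma = sigma_0 + k/sqrt(d) = 96 + 2179.7 = 2275.7 MPa

2275.7


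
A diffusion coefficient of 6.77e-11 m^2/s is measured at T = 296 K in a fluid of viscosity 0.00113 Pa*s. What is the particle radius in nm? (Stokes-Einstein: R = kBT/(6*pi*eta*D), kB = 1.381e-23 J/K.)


Stokes-Einstein: R = kB*T / (6*pi*eta*D)
R = 1.381e-23 * 296 / (6 * pi * 0.00113 * 6.77e-11)
R = 2.83477e-09 m = 2.83 nm

2.83


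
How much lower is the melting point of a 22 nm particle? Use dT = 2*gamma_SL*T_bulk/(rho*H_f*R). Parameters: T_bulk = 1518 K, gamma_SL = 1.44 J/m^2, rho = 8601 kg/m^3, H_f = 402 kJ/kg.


Radius R = 22/2 = 11 nm = 1.1e-08 m
Convert H_f = 402 kJ/kg = 402000 J/kg
dT = 2 * gamma_SL * T_bulk / (rho * H_f * R)
dT = 2 * 1.44 * 1518 / (8601 * 402000 * 1.1e-08)
dT = 114.9 K

114.9


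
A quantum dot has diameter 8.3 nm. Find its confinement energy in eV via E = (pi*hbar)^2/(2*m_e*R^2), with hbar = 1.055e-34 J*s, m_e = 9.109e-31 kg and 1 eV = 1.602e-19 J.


Radius R = 8.3/2 = 4.15 nm = 4.15e-09 m
E = (pi * 1.055e-34)^2 / (2 * 9.109e-31 * (4.15e-09)^2)
E(J) = 3.50113e-21
E = E(J) / 1.602e-19 = 0.0219 eV

0.0219


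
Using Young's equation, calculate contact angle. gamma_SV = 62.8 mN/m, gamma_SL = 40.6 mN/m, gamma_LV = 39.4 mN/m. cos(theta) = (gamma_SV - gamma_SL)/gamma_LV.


cos(theta) = (gamma_SV - gamma_SL) / gamma_LV
cos(theta) = (62.8 - 40.6) / 39.4
cos(theta) = 0.563452
theta = arccos(0.563452) = 55.71 degrees

55.71


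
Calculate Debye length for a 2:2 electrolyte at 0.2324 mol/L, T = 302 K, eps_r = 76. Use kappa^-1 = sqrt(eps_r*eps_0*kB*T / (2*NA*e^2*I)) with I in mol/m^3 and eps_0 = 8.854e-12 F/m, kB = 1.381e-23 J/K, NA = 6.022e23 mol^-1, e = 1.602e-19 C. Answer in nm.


Ionic strength I = 0.2324 * 2^2 * 1000 = 929.6 mol/m^3
kappa^-1 = sqrt(76 * 8.854e-12 * 1.381e-23 * 302 / (2 * 6.022e23 * (1.602e-19)^2 * 929.6))
kappa^-1 = 0.313 nm

0.313


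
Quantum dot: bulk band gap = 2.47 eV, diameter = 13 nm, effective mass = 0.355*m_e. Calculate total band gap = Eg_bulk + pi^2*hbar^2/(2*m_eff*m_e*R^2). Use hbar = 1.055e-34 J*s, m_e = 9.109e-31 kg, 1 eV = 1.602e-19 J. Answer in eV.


Radius R = 13/2 nm = 6.5e-09 m
Confinement energy dE = pi^2 * hbar^2 / (2 * m_eff * m_e * R^2)
dE = pi^2 * (1.055e-34)^2 / (2 * 0.355 * 9.109e-31 * (6.5e-09)^2) J, divided by 1.602e-19 J/eV
dE = 0.0251 eV
Total band gap = E_g(bulk) + dE = 2.47 + 0.0251 = 2.4951 eV

2.4951


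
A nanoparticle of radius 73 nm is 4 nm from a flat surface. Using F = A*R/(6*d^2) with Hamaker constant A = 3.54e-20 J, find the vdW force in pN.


Convert to SI: R = 73 nm = 7.3e-08 m, d = 4 nm = 4e-09 m
F = A * R / (6 * d^2)
F = 3.54e-20 * 7.3e-08 / (6 * (4e-09)^2)
F = 2.69188e-11 N = 26.919 pN

26.919


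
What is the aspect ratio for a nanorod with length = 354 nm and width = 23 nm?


Aspect ratio AR = length / diameter
AR = 354 / 23
AR = 15.39

15.39


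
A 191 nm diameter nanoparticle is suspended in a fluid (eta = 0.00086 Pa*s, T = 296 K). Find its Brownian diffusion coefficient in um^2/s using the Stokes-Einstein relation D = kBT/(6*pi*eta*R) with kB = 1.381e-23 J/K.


Radius R = 191/2 = 95.5 nm = 9.55e-08 m
D = kB*T / (6*pi*eta*R)
D = 1.381e-23 * 296 / (6 * pi * 0.00086 * 9.55e-08)
D = 2.64048e-12 m^2/s = 2.64 um^2/s

2.64


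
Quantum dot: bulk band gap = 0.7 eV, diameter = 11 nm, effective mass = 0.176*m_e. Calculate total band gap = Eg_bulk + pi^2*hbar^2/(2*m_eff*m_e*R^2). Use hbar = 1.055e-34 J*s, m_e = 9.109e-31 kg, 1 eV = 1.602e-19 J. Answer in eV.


Radius R = 11/2 nm = 5.5e-09 m
Confinement energy dE = pi^2 * hbar^2 / (2 * m_eff * m_e * R^2)
dE = pi^2 * (1.055e-34)^2 / (2 * 0.176 * 9.109e-31 * (5.5e-09)^2) J, divided by 1.602e-19 J/eV
dE = 0.0707 eV
Total band gap = E_g(bulk) + dE = 0.7 + 0.0707 = 0.7707 eV

0.7707


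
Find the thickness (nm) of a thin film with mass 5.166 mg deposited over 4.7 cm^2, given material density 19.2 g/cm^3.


Convert: m = 5.166 mg = 5.1660e-06 kg, A = 4.7 cm^2 = 4.7000e-04 m^2, rho = 19.2 g/cm^3 = 19200 kg/m^3
t = m / (A * rho)
t = 5.1660e-06 / (4.7000e-04 * 19200)
t = 5.7247e-07 m = 572.5 nm

572.5


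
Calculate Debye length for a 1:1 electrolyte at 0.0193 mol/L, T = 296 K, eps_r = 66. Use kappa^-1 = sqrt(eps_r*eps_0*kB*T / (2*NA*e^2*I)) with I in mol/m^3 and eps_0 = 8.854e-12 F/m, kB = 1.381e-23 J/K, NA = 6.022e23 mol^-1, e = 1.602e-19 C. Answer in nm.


Ionic strength I = 0.0193 * 1^2 * 1000 = 19.3 mol/m^3
kappa^-1 = sqrt(66 * 8.854e-12 * 1.381e-23 * 296 / (2 * 6.022e23 * (1.602e-19)^2 * 19.3))
kappa^-1 = 2.001 nm

2.001


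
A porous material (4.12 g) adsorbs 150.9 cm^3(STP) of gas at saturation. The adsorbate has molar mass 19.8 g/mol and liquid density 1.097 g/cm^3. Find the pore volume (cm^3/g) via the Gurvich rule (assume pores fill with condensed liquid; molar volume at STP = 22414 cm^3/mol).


Moles adsorbed n = V_ads / 22414 = 150.9 / 22414 = 6.732399e-03 mol
Liquid volume V_liq = n * M / rho_liq = 6.732399e-03 * 19.8 / 1.097 = 0.12151 cm^3
Specific pore volume V_pore = V_liq / m_sample = 0.12151 / 4.12
V_pore = 0.0295 cm^3/g

0.0295


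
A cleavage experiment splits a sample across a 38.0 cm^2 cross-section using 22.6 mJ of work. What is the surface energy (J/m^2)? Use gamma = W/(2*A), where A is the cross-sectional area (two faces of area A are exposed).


Convert: A = 38.0 cm^2 = 0.0038 m^2, W = 22.6 mJ = 0.0226 J
Cleaving exposes two faces of area A, so total new surface = 2*A and gamma = W / (2*A)
gamma = 0.0226 / (2 * 0.0038)
gamma = 2.974 J/m^2

2.974


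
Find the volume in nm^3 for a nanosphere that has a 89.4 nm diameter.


Radius r = 89.4/2 = 44.7 nm
Volume V = (4/3) * pi * r^3
V = (4/3) * pi * (44.7)^3
V = 374120.22 nm^3

374120.22


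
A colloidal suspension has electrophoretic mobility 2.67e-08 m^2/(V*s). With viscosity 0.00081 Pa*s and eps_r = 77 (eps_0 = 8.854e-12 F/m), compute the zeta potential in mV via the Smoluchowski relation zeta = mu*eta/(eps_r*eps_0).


Smoluchowski equation: zeta = mu * eta / (eps_r * eps_0)
zeta = 2.67e-08 * 0.00081 / (77 * 8.854e-12)
zeta = 0.031722 V = 31.72 mV

31.72


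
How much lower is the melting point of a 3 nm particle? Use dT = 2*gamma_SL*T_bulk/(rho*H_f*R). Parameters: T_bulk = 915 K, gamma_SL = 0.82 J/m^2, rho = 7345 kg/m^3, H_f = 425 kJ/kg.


Radius R = 3/2 = 1.5 nm = 1.5e-09 m
Convert H_f = 425 kJ/kg = 425000 J/kg
dT = 2 * gamma_SL * T_bulk / (rho * H_f * R)
dT = 2 * 0.82 * 915 / (7345 * 425000 * 1.5e-09)
dT = 320.5 K

320.5


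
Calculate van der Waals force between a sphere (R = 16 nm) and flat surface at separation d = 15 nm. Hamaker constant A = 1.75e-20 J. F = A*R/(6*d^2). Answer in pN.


Convert to SI: R = 16 nm = 1.6e-08 m, d = 15 nm = 1.5e-08 m
F = A * R / (6 * d^2)
F = 1.75e-20 * 1.6e-08 / (6 * (1.5e-08)^2)
F = 2.07407e-13 N = 0.207 pN

0.207


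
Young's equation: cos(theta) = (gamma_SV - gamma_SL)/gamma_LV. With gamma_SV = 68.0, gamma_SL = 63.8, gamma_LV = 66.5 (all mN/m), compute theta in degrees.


cos(theta) = (gamma_SV - gamma_SL) / gamma_LV
cos(theta) = (68.0 - 63.8) / 66.5
cos(theta) = 0.063158
theta = arccos(0.063158) = 86.38 degrees

86.38


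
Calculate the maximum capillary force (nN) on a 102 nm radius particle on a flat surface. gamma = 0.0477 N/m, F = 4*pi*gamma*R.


Convert radius: R = 102 nm = 1.02e-07 m
F = 4 * pi * gamma * R
F = 4 * pi * 0.0477 * 1.02e-07
F = 6.11404e-08 N = 61.1404 nN

61.1404


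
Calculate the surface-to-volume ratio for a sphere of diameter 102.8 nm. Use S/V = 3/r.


Radius r = 102.8/2 = 51.4 nm
S/V = 3 / r = 3 / 51.4
S/V = 0.0584 nm^-1

0.0584


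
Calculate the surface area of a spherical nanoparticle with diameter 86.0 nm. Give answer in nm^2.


Radius r = 86.0/2 = 43 nm
Surface area SA = 4 * pi * r^2
SA = 4 * pi * (43)^2
SA = 23235.22 nm^2

23235.22


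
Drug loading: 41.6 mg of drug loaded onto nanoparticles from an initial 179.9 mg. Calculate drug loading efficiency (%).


Drug loading efficiency = (drug loaded / drug initial) * 100
DLE = 41.6 / 179.9 * 100
DLE = 0.2312 * 100
DLE = 23.12%

23.12


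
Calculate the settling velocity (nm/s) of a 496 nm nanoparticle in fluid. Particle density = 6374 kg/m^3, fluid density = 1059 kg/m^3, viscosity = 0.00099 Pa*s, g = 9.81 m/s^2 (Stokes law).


Radius R = 496/2 nm = 2.48e-07 m
Density difference = 6374 - 1059 = 5315 kg/m^3
v = 2 * R^2 * (rho_p - rho_f) * g / (9 * eta)
v = 2 * (2.48e-07)^2 * 5315 * 9.81 / (9 * 0.00099)
v = 7.19827e-07 m/s = 719.8267 nm/s

719.8267


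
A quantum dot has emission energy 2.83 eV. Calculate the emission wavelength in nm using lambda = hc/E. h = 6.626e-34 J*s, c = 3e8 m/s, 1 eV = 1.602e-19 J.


Convert energy: E = 2.83 eV = 2.83 * 1.602e-19 = 4.53366e-19 J
lambda = h*c / E = 6.626e-34 * 3e8 / 4.53366e-19
lambda = 4.38454e-07 m = 438.5 nm

438.5


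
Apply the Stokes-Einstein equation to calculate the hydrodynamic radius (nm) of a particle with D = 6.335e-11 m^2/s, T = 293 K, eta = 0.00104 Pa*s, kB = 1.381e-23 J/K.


Stokes-Einstein: R = kB*T / (6*pi*eta*D)
R = 1.381e-23 * 293 / (6 * pi * 0.00104 * 6.335e-11)
R = 3.25822e-09 m = 3.26 nm

3.26


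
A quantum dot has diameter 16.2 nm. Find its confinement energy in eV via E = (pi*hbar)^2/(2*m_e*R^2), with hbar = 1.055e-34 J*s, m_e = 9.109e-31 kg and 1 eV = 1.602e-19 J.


Radius R = 16.2/2 = 8.1 nm = 8.1e-09 m
E = (pi * 1.055e-34)^2 / (2 * 9.109e-31 * (8.1e-09)^2)
E(J) = 9.19039e-22
E = E(J) / 1.602e-19 = 0.0057 eV

0.0057


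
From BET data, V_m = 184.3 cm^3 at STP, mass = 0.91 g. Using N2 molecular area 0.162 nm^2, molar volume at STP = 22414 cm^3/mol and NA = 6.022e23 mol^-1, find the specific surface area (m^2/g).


Number of moles in monolayer = V_m / 22414 = 184.3 / 22414 = 0.00822254
Number of molecules = moles * NA = 0.00822254 * 6.022e23
SA = molecules * sigma / mass
SA = (184.3 / 22414) * 6.022e23 * 0.162e-18 / 0.91
SA = 881.5 m^2/g

881.5


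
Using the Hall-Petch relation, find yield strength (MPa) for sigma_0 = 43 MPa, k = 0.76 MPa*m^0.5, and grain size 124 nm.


d = 124 nm = 1.24e-07 m
sqrt(d) = 0.0003521363
Hall-Petch contribution = k / sqrt(d) = 0.76 / 0.0003521363 = 2158.3 MPa
sigma = sigma_0 + k/sqrt(d) = 43 + 2158.3 = 2201.3 MPa

2201.3


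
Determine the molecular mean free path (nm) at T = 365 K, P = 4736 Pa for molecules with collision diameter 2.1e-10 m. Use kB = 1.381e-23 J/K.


Mean free path: lambda = kB*T / (sqrt(2) * pi * d^2 * P)
lambda = 1.381e-23 * 365 / (sqrt(2) * pi * (2.1e-10)^2 * 4736)
lambda = 5.43215e-06 m
lambda = 5432.15 nm

5432.15


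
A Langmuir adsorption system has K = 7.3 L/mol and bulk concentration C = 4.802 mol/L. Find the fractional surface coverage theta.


Langmuir isotherm: theta = K*C / (1 + K*C)
K*C = 7.3 * 4.802 = 35.0546
theta = 35.0546 / (1 + 35.0546) = 35.0546 / 36.0546
theta = 0.9723

0.9723


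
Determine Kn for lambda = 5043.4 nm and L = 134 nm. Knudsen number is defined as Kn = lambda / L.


Knudsen number Kn = lambda / L
Kn = 5043.4 / 134
Kn = 37.6373

37.6373


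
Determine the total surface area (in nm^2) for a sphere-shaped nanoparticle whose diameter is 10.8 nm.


Radius r = 10.8/2 = 5.4 nm
Surface area SA = 4 * pi * r^2
SA = 4 * pi * (5.4)^2
SA = 366.44 nm^2

366.44


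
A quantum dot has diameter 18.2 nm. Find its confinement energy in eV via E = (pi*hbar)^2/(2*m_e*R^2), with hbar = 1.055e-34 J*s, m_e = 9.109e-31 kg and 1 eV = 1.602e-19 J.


Radius R = 18.2/2 = 9.1 nm = 9.1e-09 m
E = (pi * 1.055e-34)^2 / (2 * 9.109e-31 * (9.1e-09)^2)
E(J) = 7.28151e-22
E = E(J) / 1.602e-19 = 0.0045 eV

0.0045


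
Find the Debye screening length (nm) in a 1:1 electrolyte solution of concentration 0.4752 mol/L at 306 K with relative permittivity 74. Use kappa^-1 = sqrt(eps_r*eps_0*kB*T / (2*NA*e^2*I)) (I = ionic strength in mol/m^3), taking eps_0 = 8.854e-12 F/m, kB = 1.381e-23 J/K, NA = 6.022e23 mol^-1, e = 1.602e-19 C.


Ionic strength I = 0.4752 * 1^2 * 1000 = 475.2 mol/m^3
kappa^-1 = sqrt(74 * 8.854e-12 * 1.381e-23 * 306 / (2 * 6.022e23 * (1.602e-19)^2 * 475.2))
kappa^-1 = 0.434 nm

0.434


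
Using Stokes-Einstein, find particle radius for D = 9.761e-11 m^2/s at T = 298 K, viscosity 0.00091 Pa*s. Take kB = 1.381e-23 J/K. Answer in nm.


Stokes-Einstein: R = kB*T / (6*pi*eta*D)
R = 1.381e-23 * 298 / (6 * pi * 0.00091 * 9.761e-11)
R = 2.45795e-09 m = 2.46 nm

2.46


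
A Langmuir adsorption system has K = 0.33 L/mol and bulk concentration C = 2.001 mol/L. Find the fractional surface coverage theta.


Langmuir isotherm: theta = K*C / (1 + K*C)
K*C = 0.33 * 2.001 = 0.66033
theta = 0.66033 / (1 + 0.66033) = 0.66033 / 1.66033
theta = 0.3977

0.3977


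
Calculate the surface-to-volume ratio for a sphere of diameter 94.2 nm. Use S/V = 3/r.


Radius r = 94.2/2 = 47.1 nm
S/V = 3 / r = 3 / 47.1
S/V = 0.0637 nm^-1

0.0637


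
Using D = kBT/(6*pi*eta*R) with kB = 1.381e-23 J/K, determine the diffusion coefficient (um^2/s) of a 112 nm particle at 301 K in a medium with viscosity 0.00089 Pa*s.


Radius R = 112/2 = 56 nm = 5.6e-08 m
D = kB*T / (6*pi*eta*R)
D = 1.381e-23 * 301 / (6 * pi * 0.00089 * 5.6e-08)
D = 4.42467e-12 m^2/s = 4.425 um^2/s

4.425


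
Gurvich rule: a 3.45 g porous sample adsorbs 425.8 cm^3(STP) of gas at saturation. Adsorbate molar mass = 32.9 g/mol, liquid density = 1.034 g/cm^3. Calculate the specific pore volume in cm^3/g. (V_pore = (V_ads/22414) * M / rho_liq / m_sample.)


Moles adsorbed n = V_ads / 22414 = 425.8 / 22414 = 1.899706e-02 mol
Liquid volume V_liq = n * M / rho_liq = 1.899706e-02 * 32.9 / 1.034 = 0.60445 cm^3
Specific pore volume V_pore = V_liq / m_sample = 0.60445 / 3.45
V_pore = 0.1752 cm^3/g

0.1752


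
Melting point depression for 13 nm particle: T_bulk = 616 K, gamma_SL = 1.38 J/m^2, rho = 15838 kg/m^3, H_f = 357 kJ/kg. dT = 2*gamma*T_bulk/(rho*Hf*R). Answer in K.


Radius R = 13/2 = 6.5 nm = 6.5e-09 m
Convert H_f = 357 kJ/kg = 357000 J/kg
dT = 2 * gamma_SL * T_bulk / (rho * H_f * R)
dT = 2 * 1.38 * 616 / (15838 * 357000 * 6.5e-09)
dT = 46.3 K

46.3


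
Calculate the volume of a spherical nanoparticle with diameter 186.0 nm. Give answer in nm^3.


Radius r = 186.0/2 = 93 nm
Volume V = (4/3) * pi * r^3
V = (4/3) * pi * (93)^3
V = 3369282.72 nm^3

3369282.72


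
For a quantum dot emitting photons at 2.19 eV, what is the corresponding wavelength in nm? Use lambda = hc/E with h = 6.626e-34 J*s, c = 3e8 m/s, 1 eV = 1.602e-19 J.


Convert energy: E = 2.19 eV = 2.19 * 1.602e-19 = 3.50838e-19 J
lambda = h*c / E = 6.626e-34 * 3e8 / 3.50838e-19
lambda = 5.66586e-07 m = 566.6 nm

566.6


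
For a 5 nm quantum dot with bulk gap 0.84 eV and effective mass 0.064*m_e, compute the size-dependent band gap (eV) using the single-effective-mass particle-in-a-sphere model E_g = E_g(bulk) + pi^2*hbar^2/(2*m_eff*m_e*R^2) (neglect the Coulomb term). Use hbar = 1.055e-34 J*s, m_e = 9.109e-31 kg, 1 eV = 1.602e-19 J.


Radius R = 5/2 nm = 2.5e-09 m
Confinement energy dE = pi^2 * hbar^2 / (2 * m_eff * m_e * R^2)
dE = pi^2 * (1.055e-34)^2 / (2 * 0.064 * 9.109e-31 * (2.5e-09)^2) J, divided by 1.602e-19 J/eV
dE = 0.941 eV
Total band gap = E_g(bulk) + dE = 0.84 + 0.941 = 1.781 eV

1.781


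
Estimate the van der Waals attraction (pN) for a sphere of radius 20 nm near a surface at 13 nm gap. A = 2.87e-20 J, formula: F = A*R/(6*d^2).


Convert to SI: R = 20 nm = 2e-08 m, d = 13 nm = 1.3e-08 m
F = A * R / (6 * d^2)
F = 2.87e-20 * 2e-08 / (6 * (1.3e-08)^2)
F = 5.66075e-13 N = 0.566 pN

0.566


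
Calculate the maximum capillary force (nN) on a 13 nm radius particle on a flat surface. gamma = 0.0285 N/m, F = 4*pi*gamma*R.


Convert radius: R = 13 nm = 1.3e-08 m
F = 4 * pi * gamma * R
F = 4 * pi * 0.0285 * 1.3e-08
F = 4.65584e-09 N = 4.6558 nN

4.6558


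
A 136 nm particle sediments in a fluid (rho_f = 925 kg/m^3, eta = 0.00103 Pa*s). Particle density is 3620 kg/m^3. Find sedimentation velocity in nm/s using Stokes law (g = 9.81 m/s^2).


Radius R = 136/2 nm = 6.8e-08 m
Density difference = 3620 - 925 = 2695 kg/m^3
v = 2 * R^2 * (rho_p - rho_f) * g / (9 * eta)
v = 2 * (6.8e-08)^2 * 2695 * 9.81 / (9 * 0.00103)
v = 2.63752e-08 m/s = 26.3752 nm/s

26.3752


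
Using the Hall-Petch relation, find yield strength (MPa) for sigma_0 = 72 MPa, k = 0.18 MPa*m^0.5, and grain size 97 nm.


d = 97 nm = 9.7e-08 m
sqrt(d) = 0.0003114482
Hall-Petch contribution = k / sqrt(d) = 0.18 / 0.0003114482 = 577.9 MPa
sigma = sigma_0 + k/sqrt(d) = 72 + 577.9 = 649.9 MPa

649.9


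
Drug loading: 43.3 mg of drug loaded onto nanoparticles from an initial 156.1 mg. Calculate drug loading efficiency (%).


Drug loading efficiency = (drug loaded / drug initial) * 100
DLE = 43.3 / 156.1 * 100
DLE = 0.2774 * 100
DLE = 27.74%

27.74


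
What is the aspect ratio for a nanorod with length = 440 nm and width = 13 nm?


Aspect ratio AR = length / diameter
AR = 440 / 13
AR = 33.85

33.85


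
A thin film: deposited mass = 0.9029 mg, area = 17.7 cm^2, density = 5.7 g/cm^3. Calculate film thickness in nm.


Convert: m = 0.9029 mg = 9.0290e-07 kg, A = 17.7 cm^2 = 1.7700e-03 m^2, rho = 5.7 g/cm^3 = 5700 kg/m^3
t = m / (A * rho)
t = 9.0290e-07 / (1.7700e-03 * 5700)
t = 8.9494e-08 m = 89.5 nm

89.5


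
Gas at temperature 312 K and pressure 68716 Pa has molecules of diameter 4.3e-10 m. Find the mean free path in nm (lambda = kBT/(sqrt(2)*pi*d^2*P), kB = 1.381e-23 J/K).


Mean free path: lambda = kB*T / (sqrt(2) * pi * d^2 * P)
lambda = 1.381e-23 * 312 / (sqrt(2) * pi * (4.3e-10)^2 * 68716)
lambda = 7.63288e-08 m
lambda = 76.33 nm

76.33


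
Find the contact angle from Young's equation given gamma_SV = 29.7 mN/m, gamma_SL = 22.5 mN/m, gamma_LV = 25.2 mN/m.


cos(theta) = (gamma_SV - gamma_SL) / gamma_LV
cos(theta) = (29.7 - 22.5) / 25.2
cos(theta) = 0.285714
theta = arccos(0.285714) = 73.4 degrees

73.4


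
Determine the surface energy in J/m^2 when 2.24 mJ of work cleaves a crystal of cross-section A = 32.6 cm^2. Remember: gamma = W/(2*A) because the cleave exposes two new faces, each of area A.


Convert: A = 32.6 cm^2 = 0.00326 m^2, W = 2.24 mJ = 0.00224 J
Cleaving exposes two faces of area A, so total new surface = 2*A and gamma = W / (2*A)
gamma = 0.00224 / (2 * 0.00326)
gamma = 0.344 J/m^2

0.344


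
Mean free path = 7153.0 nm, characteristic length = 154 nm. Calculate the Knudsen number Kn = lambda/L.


Knudsen number Kn = lambda / L
Kn = 7153.0 / 154
Kn = 46.4481

46.4481


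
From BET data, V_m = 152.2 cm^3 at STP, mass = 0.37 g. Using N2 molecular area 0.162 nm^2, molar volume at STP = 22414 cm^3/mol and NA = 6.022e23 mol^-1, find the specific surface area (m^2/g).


Number of moles in monolayer = V_m / 22414 = 152.2 / 22414 = 0.0067904
Number of molecules = moles * NA = 0.0067904 * 6.022e23
SA = molecules * sigma / mass
SA = (152.2 / 22414) * 6.022e23 * 0.162e-18 / 0.37
SA = 1790.4 m^2/g

1790.4


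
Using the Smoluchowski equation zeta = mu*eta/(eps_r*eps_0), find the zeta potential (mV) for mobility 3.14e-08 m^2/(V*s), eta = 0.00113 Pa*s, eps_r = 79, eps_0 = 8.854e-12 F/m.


Smoluchowski equation: zeta = mu * eta / (eps_r * eps_0)
zeta = 3.14e-08 * 0.00113 / (79 * 8.854e-12)
zeta = 0.050727 V = 50.73 mV

50.73


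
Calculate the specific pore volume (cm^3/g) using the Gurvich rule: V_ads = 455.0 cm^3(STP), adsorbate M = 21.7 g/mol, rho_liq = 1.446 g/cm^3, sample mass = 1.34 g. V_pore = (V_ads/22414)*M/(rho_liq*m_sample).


Moles adsorbed n = V_ads / 22414 = 455.0 / 22414 = 2.029981e-02 mol
Liquid volume V_liq = n * M / rho_liq = 2.029981e-02 * 21.7 / 1.446 = 0.30464 cm^3
Specific pore volume V_pore = V_liq / m_sample = 0.30464 / 1.34
V_pore = 0.2273 cm^3/g

0.2273


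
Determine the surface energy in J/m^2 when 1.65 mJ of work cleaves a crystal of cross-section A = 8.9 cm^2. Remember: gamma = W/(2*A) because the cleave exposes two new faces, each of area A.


Convert: A = 8.9 cm^2 = 0.00089 m^2, W = 1.65 mJ = 0.00165 J
Cleaving exposes two faces of area A, so total new surface = 2*A and gamma = W / (2*A)
gamma = 0.00165 / (2 * 0.00089)
gamma = 0.927 J/m^2

0.927


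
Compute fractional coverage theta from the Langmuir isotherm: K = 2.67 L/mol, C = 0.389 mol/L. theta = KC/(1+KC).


Langmuir isotherm: theta = K*C / (1 + K*C)
K*C = 2.67 * 0.389 = 1.03863
theta = 1.03863 / (1 + 1.03863) = 1.03863 / 2.03863
theta = 0.5095

0.5095


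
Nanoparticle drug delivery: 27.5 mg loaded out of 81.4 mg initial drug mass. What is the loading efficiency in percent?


Drug loading efficiency = (drug loaded / drug initial) * 100
DLE = 27.5 / 81.4 * 100
DLE = 0.3378 * 100
DLE = 33.78%

33.78


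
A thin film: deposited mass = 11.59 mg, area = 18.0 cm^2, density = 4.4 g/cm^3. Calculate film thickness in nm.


Convert: m = 11.59 mg = 1.1590e-05 kg, A = 18.0 cm^2 = 1.8000e-03 m^2, rho = 4.4 g/cm^3 = 4400 kg/m^3
t = m / (A * rho)
t = 1.1590e-05 / (1.8000e-03 * 4400)
t = 1.4634e-06 m = 1463.4 nm

1463.4


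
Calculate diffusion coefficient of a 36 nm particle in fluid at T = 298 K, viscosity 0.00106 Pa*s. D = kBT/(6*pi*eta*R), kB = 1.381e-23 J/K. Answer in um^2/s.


Radius R = 36/2 = 18 nm = 1.8e-08 m
D = kB*T / (6*pi*eta*R)
D = 1.381e-23 * 298 / (6 * pi * 0.00106 * 1.8e-08)
D = 1.14428e-11 m^2/s = 11.443 um^2/s

11.443


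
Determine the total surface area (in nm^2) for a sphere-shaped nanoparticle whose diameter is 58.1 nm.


Radius r = 58.1/2 = 29.05 nm
Surface area SA = 4 * pi * r^2
SA = 4 * pi * (29.05)^2
SA = 10604.79 nm^2

10604.79


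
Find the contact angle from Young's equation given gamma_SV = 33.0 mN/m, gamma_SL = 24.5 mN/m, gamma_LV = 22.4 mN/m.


cos(theta) = (gamma_SV - gamma_SL) / gamma_LV
cos(theta) = (33.0 - 24.5) / 22.4
cos(theta) = 0.379464
theta = arccos(0.379464) = 67.7 degrees

67.7


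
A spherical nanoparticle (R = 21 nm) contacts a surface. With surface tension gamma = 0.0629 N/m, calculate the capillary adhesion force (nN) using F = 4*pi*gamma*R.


Convert radius: R = 21 nm = 2.1e-08 m
F = 4 * pi * gamma * R
F = 4 * pi * 0.0629 * 2.1e-08
F = 1.65989e-08 N = 16.5989 nN

16.5989


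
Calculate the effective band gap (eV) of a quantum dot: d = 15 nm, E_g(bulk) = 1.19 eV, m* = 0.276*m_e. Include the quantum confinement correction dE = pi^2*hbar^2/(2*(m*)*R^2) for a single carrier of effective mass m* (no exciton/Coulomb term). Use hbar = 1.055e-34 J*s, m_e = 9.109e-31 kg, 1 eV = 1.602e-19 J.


Radius R = 15/2 nm = 7.5e-09 m
Confinement energy dE = pi^2 * hbar^2 / (2 * m_eff * m_e * R^2)
dE = pi^2 * (1.055e-34)^2 / (2 * 0.276 * 9.109e-31 * (7.5e-09)^2) J, divided by 1.602e-19 J/eV
dE = 0.0242 eV
Total band gap = E_g(bulk) + dE = 1.19 + 0.0242 = 1.2142 eV

1.2142


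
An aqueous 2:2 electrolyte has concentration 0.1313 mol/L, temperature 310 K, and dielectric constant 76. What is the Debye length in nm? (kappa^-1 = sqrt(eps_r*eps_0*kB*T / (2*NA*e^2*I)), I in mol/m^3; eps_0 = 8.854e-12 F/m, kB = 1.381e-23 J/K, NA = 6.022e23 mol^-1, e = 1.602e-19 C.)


Ionic strength I = 0.1313 * 2^2 * 1000 = 525.2 mol/m^3
kappa^-1 = sqrt(76 * 8.854e-12 * 1.381e-23 * 310 / (2 * 6.022e23 * (1.602e-19)^2 * 525.2))
kappa^-1 = 0.421 nm

0.421


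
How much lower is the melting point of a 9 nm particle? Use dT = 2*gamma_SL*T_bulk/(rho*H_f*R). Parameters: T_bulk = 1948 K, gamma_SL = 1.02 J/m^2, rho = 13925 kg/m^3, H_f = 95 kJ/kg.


Radius R = 9/2 = 4.5 nm = 4.5e-09 m
Convert H_f = 95 kJ/kg = 95000 J/kg
dT = 2 * gamma_SL * T_bulk / (rho * H_f * R)
dT = 2 * 1.02 * 1948 / (13925 * 95000 * 4.5e-09)
dT = 667.6 K

667.6


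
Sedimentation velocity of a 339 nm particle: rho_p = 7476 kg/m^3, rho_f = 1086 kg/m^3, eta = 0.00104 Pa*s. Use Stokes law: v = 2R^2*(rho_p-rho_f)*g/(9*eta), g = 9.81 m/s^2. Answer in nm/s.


Radius R = 339/2 nm = 1.695e-07 m
Density difference = 7476 - 1086 = 6390 kg/m^3
v = 2 * R^2 * (rho_p - rho_f) * g / (9 * eta)
v = 2 * (1.695e-07)^2 * 6390 * 9.81 / (9 * 0.00104)
v = 3.84825e-07 m/s = 384.8251 nm/s

384.8251


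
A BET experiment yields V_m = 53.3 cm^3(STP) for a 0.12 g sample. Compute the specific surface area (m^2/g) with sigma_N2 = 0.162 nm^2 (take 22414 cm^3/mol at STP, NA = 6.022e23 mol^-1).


Number of moles in monolayer = V_m / 22414 = 53.3 / 22414 = 0.00237798
Number of molecules = moles * NA = 0.00237798 * 6.022e23
SA = molecules * sigma / mass
SA = (53.3 / 22414) * 6.022e23 * 0.162e-18 / 0.12
SA = 1933.2 m^2/g

1933.2


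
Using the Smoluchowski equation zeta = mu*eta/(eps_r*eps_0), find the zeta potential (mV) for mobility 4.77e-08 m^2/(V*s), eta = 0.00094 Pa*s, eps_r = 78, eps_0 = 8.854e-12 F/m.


Smoluchowski equation: zeta = mu * eta / (eps_r * eps_0)
zeta = 4.77e-08 * 0.00094 / (78 * 8.854e-12)
zeta = 0.064925 V = 64.93 mV

64.93


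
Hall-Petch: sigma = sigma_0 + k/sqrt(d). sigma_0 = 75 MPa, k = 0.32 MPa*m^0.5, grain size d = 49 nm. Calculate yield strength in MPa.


d = 49 nm = 4.9e-08 m
sqrt(d) = 0.0002213594
Hall-Petch contribution = k / sqrt(d) = 0.32 / 0.0002213594 = 1445.6 MPa
sigma = sigma_0 + k/sqrt(d) = 75 + 1445.6 = 1520.6 MPa

1520.6


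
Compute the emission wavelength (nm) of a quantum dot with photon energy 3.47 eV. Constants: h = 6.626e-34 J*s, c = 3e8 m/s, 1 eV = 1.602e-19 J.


Convert energy: E = 3.47 eV = 3.47 * 1.602e-19 = 5.55894e-19 J
lambda = h*c / E = 6.626e-34 * 3e8 / 5.55894e-19
lambda = 3.57586e-07 m = 357.6 nm

357.6


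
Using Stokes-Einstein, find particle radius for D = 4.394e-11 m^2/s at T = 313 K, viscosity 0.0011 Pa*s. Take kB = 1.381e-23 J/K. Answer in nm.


Stokes-Einstein: R = kB*T / (6*pi*eta*D)
R = 1.381e-23 * 313 / (6 * pi * 0.0011 * 4.394e-11)
R = 4.74443e-09 m = 4.74 nm

4.74


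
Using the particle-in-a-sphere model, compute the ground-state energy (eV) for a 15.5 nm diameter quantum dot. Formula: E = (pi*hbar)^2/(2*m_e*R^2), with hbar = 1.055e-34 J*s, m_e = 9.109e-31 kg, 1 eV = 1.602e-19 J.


Radius R = 15.5/2 = 7.75 nm = 7.75e-09 m
E = (pi * 1.055e-34)^2 / (2 * 9.109e-31 * (7.75e-09)^2)
E(J) = 1.00392e-21
E = E(J) / 1.602e-19 = 0.0063 eV

0.0063


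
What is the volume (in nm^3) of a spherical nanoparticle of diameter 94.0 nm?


Radius r = 94.0/2 = 47 nm
Volume V = (4/3) * pi * r^3
V = (4/3) * pi * (47)^3
V = 434892.77 nm^3

434892.77


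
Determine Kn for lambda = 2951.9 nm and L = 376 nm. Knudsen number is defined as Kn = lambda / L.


Knudsen number Kn = lambda / L
Kn = 2951.9 / 376
Kn = 7.8508

7.8508


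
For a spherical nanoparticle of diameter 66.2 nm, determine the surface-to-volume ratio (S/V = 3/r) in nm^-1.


Radius r = 66.2/2 = 33.1 nm
S/V = 3 / r = 3 / 33.1
S/V = 0.0906 nm^-1

0.0906


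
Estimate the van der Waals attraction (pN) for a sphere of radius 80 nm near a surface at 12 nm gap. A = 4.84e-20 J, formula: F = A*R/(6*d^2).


Convert to SI: R = 80 nm = 8e-08 m, d = 12 nm = 1.2e-08 m
F = A * R / (6 * d^2)
F = 4.84e-20 * 8e-08 / (6 * (1.2e-08)^2)
F = 4.48148e-12 N = 4.481 pN

4.481


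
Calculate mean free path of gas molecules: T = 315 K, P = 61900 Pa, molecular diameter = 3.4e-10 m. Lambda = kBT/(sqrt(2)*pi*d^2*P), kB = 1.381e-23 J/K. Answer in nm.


Mean free path: lambda = kB*T / (sqrt(2) * pi * d^2 * P)
lambda = 1.381e-23 * 315 / (sqrt(2) * pi * (3.4e-10)^2 * 61900)
lambda = 1.36833e-07 m
lambda = 136.83 nm

136.83


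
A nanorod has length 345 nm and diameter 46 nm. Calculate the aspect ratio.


Aspect ratio AR = length / diameter
AR = 345 / 46
AR = 7.5

7.5


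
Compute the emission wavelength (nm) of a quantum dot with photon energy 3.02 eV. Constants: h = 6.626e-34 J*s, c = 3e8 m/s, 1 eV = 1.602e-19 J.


Convert energy: E = 3.02 eV = 3.02 * 1.602e-19 = 4.83804e-19 J
lambda = h*c / E = 6.626e-34 * 3e8 / 4.83804e-19
lambda = 4.10869e-07 m = 410.9 nm

410.9


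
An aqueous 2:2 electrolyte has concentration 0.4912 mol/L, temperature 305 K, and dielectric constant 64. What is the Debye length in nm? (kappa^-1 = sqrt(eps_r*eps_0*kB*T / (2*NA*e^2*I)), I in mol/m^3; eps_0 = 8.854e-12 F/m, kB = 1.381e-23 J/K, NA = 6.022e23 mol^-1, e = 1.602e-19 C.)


Ionic strength I = 0.4912 * 2^2 * 1000 = 1964.8 mol/m^3
kappa^-1 = sqrt(64 * 8.854e-12 * 1.381e-23 * 305 / (2 * 6.022e23 * (1.602e-19)^2 * 1964.8))
kappa^-1 = 0.198 nm

0.198


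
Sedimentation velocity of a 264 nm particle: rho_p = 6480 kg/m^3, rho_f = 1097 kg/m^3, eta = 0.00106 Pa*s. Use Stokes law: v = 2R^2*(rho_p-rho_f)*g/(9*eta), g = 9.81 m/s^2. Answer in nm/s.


Radius R = 264/2 nm = 1.32e-07 m
Density difference = 6480 - 1097 = 5383 kg/m^3
v = 2 * R^2 * (rho_p - rho_f) * g / (9 * eta)
v = 2 * (1.32e-07)^2 * 5383 * 9.81 / (9 * 0.00106)
v = 1.92896e-07 m/s = 192.8958 nm/s

192.8958


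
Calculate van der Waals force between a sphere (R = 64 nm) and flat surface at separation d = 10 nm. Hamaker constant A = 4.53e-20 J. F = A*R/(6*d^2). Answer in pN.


Convert to SI: R = 64 nm = 6.4e-08 m, d = 10 nm = 1e-08 m
F = A * R / (6 * d^2)
F = 4.53e-20 * 6.4e-08 / (6 * (1e-08)^2)
F = 4.832e-12 N = 4.832 pN

4.832


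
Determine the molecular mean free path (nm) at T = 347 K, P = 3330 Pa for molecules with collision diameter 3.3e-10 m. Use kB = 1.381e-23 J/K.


Mean free path: lambda = kB*T / (sqrt(2) * pi * d^2 * P)
lambda = 1.381e-23 * 347 / (sqrt(2) * pi * (3.3e-10)^2 * 3330)
lambda = 2.97431e-06 m
lambda = 2974.31 nm

2974.31


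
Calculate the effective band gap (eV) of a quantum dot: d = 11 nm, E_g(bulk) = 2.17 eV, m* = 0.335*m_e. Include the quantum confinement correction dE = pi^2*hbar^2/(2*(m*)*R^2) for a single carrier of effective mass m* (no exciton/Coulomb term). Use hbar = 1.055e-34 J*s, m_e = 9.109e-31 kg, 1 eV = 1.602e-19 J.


Radius R = 11/2 nm = 5.5e-09 m
Confinement energy dE = pi^2 * hbar^2 / (2 * m_eff * m_e * R^2)
dE = pi^2 * (1.055e-34)^2 / (2 * 0.335 * 9.109e-31 * (5.5e-09)^2) J, divided by 1.602e-19 J/eV
dE = 0.0371 eV
Total band gap = E_g(bulk) + dE = 2.17 + 0.0371 = 2.2071 eV

2.2071
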